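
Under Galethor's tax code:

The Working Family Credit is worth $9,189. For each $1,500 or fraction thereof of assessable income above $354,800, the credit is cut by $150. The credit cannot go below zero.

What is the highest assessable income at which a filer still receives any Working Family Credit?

After 61 increments the reduction is 61 × $150 = $9,150, leaving $39; one more increment wipes it out. Increment 61 ends at excess 61 × $1,500 = $91,500, so the highest qualifying income is $354,800 + $91,500 = $446,300.

$446,300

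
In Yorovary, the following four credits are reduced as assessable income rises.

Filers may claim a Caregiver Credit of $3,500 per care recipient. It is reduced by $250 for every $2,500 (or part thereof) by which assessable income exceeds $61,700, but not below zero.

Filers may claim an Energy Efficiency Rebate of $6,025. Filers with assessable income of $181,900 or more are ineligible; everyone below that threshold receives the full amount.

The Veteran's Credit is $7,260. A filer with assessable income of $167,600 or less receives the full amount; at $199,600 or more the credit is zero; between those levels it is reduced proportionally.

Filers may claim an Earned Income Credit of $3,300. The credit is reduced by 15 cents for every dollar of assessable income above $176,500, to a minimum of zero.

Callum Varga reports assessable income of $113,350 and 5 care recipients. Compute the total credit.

Caregiver Credit: base = 5 × $3,500 = $17,500. income exceeds $61,700 by $51,650, which is 21 full-or-partial $2,500 increments; reduction = 21 × $250 = $5,250, leaving $12,250.
Energy Efficiency Rebate: $113,350 is below the $181,900 cutoff, so the full $6,025 applies.
Veteran's Credit: $113,350 is at or below the $167,600 threshold, so the full $7,260 applies.
Earned Income Credit: $113,350 is at or below the $176,500 threshold, so the full $3,300 applies.
Total: $12,250 + $6,025 + $7,260 + $3,300 = $28,835.

$28,835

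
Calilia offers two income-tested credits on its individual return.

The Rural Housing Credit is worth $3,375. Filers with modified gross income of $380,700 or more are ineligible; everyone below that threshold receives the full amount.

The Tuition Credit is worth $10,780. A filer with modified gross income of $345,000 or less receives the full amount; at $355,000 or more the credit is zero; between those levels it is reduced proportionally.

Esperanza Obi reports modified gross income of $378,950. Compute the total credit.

Rural Housing Credit: $378,950 is below the $380,700 cutoff, so the full $3,375 applies.
Tuition Credit: $378,950 is at or above $355,000, so the credit is $0.
Total: $3,375 + $0 = $3,375.

$3,375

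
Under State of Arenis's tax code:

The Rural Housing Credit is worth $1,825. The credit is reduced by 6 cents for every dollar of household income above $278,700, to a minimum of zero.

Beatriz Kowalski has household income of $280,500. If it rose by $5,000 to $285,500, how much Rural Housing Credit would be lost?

$300

At $280,500 — 6% of the $1,800 excess over $278,700 is $108; credit = $1,825 − $108 = $1,717.
At $285,500 — 6% of the $6,800 excess over $278,700 is $408; credit = $1,825 − $408 = $1,417.
Lost: $1,717 − $1,417 = $300.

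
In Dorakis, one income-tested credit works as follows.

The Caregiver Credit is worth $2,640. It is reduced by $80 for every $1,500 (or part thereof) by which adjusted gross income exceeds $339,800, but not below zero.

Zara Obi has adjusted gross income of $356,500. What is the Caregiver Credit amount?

$1,680

Caregiver Credit: income exceeds $339,800 by $16,700, which is 12 full-or-partial $1,500 increments; reduction = 12 × $80 = $960, leaving $1,680.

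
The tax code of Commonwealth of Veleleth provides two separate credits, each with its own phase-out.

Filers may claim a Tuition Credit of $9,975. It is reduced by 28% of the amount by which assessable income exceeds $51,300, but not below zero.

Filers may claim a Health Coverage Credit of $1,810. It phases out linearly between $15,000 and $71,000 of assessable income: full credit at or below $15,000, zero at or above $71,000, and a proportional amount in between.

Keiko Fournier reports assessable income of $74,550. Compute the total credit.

Tuition Credit: 28% of the $23,250 excess over $51,300 is $6,510; credit = $9,975 − $6,510 = $3,465.
Health Coverage Credit: $74,550 is at or above $71,000, so the credit is $0.
Total: $3,465 + $0 = $3,465.

$3,465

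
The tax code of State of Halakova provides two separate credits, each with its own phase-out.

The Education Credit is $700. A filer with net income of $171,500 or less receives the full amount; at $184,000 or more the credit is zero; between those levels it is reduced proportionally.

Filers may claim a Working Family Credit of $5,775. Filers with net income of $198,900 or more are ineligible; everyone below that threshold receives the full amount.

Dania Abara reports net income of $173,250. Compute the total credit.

$6,377

Education Credit: $173,250 is $1,750 into a $12,500 phase-out range, leaving 10,750/12,500 of the credit: $700 × 10,750/12,500 = $602.
Working Family Credit: $173,250 is below the $198,900 cutoff, so the full $5,775 applies.
Total: $602 + $5,775 = $6,377.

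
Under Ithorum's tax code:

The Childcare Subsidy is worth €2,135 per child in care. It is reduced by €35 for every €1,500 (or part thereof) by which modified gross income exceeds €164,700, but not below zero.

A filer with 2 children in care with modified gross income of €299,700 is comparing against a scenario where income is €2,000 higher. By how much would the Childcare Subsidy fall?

At €299,700 — base = 2 × €2,135 = €4,270. income exceeds €164,700 by €135,000, which is 90 full-or-partial €1,500 increments; reduction = 90 × €35 = €3,150, leaving €1,120.
At €301,700 — base = 2 × €2,135 = €4,270. income exceeds €164,700 by €137,000, which is 92 full-or-partial €1,500 increments; reduction = 92 × €35 = €3,220, leaving €1,050.
Lost: €1,120 − €1,050 = €70.

€70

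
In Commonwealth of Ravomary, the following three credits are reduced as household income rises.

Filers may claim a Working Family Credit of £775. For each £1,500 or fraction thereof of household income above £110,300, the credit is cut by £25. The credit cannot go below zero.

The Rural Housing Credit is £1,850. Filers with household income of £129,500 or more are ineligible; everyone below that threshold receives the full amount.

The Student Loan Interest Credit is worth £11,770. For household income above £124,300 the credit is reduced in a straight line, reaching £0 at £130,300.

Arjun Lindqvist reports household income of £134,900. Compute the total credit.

Working Family Credit: income exceeds £110,300 by £24,600, which is 17 full-or-partial £1,500 increments; reduction = 17 × £25 = £425, leaving £350.
Rural Housing Credit: £134,900 meets or exceeds the £129,500 cutoff, so the credit is £0.
Student Loan Interest Credit: £134,900 is at or above £130,300, so the credit is £0.
Total: £350 + £0 + £0 = £350.

£350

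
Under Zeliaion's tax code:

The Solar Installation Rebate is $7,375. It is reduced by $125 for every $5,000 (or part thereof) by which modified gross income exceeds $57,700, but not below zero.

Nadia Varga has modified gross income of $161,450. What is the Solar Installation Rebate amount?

$4,750

Solar Installation Rebate: income exceeds $57,700 by $103,750, which is 21 full-or-partial $5,000 increments; reduction = 21 × $125 = $2,625, leaving $4,750.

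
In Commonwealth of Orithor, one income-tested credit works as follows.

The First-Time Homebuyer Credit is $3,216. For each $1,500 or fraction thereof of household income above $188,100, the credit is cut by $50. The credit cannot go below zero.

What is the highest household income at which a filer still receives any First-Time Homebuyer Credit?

$284,100

After 64 increments the reduction is 64 × $50 = $3,200, leaving $16; one more increment wipes it out. Increment 64 ends at excess 64 × $1,500 = $96,000, so the highest qualifying income is $188,100 + $96,000 = $284,100.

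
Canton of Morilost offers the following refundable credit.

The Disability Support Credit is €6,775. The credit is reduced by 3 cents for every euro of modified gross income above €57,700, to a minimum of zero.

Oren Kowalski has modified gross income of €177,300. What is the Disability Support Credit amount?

Disability Support Credit: 3% of the €119,600 excess over €57,700 is €3,588; credit = €6,775 − €3,588 = €3,187.

€3,187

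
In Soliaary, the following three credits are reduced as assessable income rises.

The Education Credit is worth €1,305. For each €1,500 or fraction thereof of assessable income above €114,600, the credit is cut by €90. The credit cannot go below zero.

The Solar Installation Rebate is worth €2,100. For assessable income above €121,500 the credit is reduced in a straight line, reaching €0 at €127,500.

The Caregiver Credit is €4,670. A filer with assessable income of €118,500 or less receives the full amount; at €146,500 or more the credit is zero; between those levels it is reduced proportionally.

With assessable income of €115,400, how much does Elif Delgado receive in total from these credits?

Education Credit: income exceeds €114,600 by €800, which is 1 full-or-partial €1,500 increment; reduction = 1 × €90 = €90, leaving €1,215.
Solar Installation Rebate: €115,400 is at or below the €121,500 threshold, so the full €2,100 applies.
Caregiver Credit: €115,400 is at or below the €118,500 threshold, so the full €4,670 applies.
Total: €1,215 + €2,100 + €4,670 = €7,985.

€7,985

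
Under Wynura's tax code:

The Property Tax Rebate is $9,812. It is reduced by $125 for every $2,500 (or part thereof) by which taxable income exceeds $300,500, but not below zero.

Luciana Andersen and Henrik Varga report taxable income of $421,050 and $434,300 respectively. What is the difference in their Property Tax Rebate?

$625

Luciana ($421,050): Property Tax Rebate: income exceeds $300,500 by $120,550, which is 49 full-or-partial $2,500 increments; reduction = 49 × $125 = $6,125, leaving $3,687.
Henrik ($434,300): Property Tax Rebate: income exceeds $300,500 by $133,800, which is 54 full-or-partial $2,500 increments; reduction = 54 × $125 = $6,750, leaving $3,062.
Difference: |$3,687 − $3,062| = $625.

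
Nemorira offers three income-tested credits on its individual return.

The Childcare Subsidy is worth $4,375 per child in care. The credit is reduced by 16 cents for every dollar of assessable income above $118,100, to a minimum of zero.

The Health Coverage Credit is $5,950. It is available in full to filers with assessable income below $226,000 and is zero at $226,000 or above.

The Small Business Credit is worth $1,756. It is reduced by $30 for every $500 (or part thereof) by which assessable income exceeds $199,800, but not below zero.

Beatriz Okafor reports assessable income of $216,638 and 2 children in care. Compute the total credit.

$6,686

Childcare Subsidy: base = 2 × $4,375 = $8,750. 16% of the $98,538 excess over $118,100 is $15,766.08 ≥ base, so the credit is $0.
Health Coverage Credit: $216,638 is below the $226,000 cutoff, so the full $5,950 applies.
Small Business Credit: income exceeds $199,800 by $16,838, which is 34 full-or-partial $500 increments; reduction = 34 × $30 = $1,020, leaving $736.
Total: $0 + $5,950 + $736 = $6,686.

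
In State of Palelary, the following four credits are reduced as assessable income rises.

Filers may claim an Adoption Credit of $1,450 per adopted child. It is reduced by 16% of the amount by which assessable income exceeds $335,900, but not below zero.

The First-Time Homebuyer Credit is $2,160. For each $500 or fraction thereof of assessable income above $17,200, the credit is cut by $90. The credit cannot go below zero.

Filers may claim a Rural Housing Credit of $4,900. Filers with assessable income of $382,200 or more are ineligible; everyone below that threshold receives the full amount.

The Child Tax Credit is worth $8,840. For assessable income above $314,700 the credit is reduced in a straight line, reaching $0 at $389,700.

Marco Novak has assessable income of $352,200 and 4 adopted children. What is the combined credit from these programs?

$12,512

Adoption Credit: base = 4 × $1,450 = $5,800. 16% of the $16,300 excess over $335,900 is $2,608; credit = $5,800 − $2,608 = $3,192.
First-Time Homebuyer Credit: income exceeds $17,200 by $335,000 → 670 increments × $90 = $60,300 ≥ base, so the credit is $0.
Rural Housing Credit: $352,200 is below the $382,200 cutoff, so the full $4,900 applies.
Child Tax Credit: $352,200 is $37,500 into a $75,000 phase-out range, leaving 37,500/75,000 of the credit: $8,840 × 37,500/75,000 = $4,420.
Total: $3,192 + $0 + $4,900 + $4,420 = $12,512.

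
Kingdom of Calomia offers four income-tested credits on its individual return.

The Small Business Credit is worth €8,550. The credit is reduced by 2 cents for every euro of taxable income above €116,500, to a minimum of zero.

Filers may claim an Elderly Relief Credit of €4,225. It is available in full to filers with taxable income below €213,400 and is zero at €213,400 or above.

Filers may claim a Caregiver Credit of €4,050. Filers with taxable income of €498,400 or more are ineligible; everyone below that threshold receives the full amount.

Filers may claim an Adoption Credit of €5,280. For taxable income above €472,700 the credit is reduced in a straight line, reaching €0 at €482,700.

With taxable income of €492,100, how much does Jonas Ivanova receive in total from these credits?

€5,088

Small Business Credit: 2% of the €375,600 excess over €116,500 is €7,512; credit = €8,550 − €7,512 = €1,038.
Elderly Relief Credit: €492,100 meets or exceeds the €213,400 cutoff, so the credit is €0.
Caregiver Credit: €492,100 is below the €498,400 cutoff, so the full €4,050 applies.
Adoption Credit: €492,100 is at or above €482,700, so the credit is €0.
Total: €1,038 + €0 + €4,050 + €0 = €5,088.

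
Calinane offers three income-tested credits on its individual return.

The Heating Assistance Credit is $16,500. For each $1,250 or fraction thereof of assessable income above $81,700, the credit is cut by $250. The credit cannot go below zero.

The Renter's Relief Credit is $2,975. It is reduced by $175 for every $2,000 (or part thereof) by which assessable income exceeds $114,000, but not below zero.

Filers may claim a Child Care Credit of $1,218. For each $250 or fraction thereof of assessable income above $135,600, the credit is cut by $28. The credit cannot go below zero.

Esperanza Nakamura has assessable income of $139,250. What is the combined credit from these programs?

$6,248

Heating Assistance Credit: income exceeds $81,700 by $57,550, which is 47 full-or-partial $1,250 increments; reduction = 47 × $250 = $11,750, leaving $4,750.
Renter's Relief Credit: income exceeds $114,000 by $25,250, which is 13 full-or-partial $2,000 increments; reduction = 13 × $175 = $2,275, leaving $700.
Child Care Credit: income exceeds $135,600 by $3,650, which is 15 full-or-partial $250 increments; reduction = 15 × $28 = $420, leaving $798.
Total: $4,750 + $700 + $798 = $6,248.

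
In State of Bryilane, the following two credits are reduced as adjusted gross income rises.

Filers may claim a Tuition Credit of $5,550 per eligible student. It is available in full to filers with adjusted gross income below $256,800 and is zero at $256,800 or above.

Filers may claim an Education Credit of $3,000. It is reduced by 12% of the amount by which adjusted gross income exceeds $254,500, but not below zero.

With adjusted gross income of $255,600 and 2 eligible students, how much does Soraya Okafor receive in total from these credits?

$13,968

Tuition Credit: base = 2 × $5,550 = $11,100. $255,600 is below the $256,800 cutoff, so the full $11,100 applies.
Education Credit: 12% of the $1,100 excess over $254,500 is $132; credit = $3,000 − $132 = $2,868.
Total: $11,100 + $2,868 = $13,968.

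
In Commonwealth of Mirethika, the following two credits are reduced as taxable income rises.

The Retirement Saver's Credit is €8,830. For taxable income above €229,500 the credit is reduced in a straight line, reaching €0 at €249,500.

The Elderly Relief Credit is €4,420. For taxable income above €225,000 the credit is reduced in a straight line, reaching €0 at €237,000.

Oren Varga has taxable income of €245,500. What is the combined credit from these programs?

Retirement Saver's Credit: €245,500 is €16,000 into a €20,000 phase-out range, leaving 4,000/20,000 of the credit: €8,830 × 4,000/20,000 = €1,766.
Elderly Relief Credit: €245,500 is at or above €237,000, so the credit is €0.
Total: €1,766 + €0 = €1,766.

€1,766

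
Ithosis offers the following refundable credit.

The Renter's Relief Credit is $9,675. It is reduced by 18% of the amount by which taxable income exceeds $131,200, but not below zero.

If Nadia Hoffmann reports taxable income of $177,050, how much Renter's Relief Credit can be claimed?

Renter's Relief Credit: 18% of the $45,850 excess over $131,200 is $8,253; credit = $9,675 − $8,253 = $1,422.

$1,422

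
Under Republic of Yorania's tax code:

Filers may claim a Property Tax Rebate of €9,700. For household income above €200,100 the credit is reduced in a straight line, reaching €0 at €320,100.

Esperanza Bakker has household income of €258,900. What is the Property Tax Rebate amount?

€4,947

Property Tax Rebate: €258,900 is €58,800 into a €120,000 phase-out range, leaving 61,200/120,000 of the credit: €9,700 × 61,200/120,000 = €4,947.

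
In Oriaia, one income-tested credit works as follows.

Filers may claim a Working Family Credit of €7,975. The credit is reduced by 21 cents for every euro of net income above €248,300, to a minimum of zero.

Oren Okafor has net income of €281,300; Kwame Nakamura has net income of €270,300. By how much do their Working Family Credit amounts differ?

Oren (€281,300): Working Family Credit: 21% of the €33,000 excess over €248,300 is €6,930; credit = €7,975 − €6,930 = €1,045.
Kwame (€270,300): Working Family Credit: 21% of the €22,000 excess over €248,300 is €4,620; credit = €7,975 − €4,620 = €3,355.
Difference: |€1,045 − €3,355| = €2,310.

€2,310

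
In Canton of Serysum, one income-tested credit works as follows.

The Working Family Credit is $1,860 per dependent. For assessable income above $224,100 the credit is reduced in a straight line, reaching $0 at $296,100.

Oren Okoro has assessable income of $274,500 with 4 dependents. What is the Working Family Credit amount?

$2,232

Working Family Credit: base = 4 × $1,860 = $7,440. $274,500 is $50,400 into a $72,000 phase-out range, leaving 21,600/72,000 of the credit: $7,440 × 21,600/72,000 = $2,232.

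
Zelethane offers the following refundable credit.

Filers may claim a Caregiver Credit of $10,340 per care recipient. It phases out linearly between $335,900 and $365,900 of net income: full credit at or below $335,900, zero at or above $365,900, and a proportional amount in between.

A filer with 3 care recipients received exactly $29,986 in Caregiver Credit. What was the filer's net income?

$336,900

Full credit = 3 × $10,340 = $31,020.
$29,986 is 29,986/31,020 of the full $31,020, so 1,034/31,020 of the $30,000 range has been used: income = $335,900 + $30,000 × 1,034/31,020 = $336,900.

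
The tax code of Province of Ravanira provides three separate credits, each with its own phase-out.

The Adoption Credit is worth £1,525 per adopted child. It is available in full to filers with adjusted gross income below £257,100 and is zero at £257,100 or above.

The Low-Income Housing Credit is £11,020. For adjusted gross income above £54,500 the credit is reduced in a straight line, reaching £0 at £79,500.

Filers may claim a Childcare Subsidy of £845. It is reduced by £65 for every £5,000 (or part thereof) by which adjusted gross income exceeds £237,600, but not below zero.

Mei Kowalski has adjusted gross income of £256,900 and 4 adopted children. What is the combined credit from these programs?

£6,685

Adoption Credit: base = 4 × £1,525 = £6,100. £256,900 is below the £257,100 cutoff, so the full £6,100 applies.
Low-Income Housing Credit: £256,900 is at or above £79,500, so the credit is £0.
Childcare Subsidy: income exceeds £237,600 by £19,300, which is 4 full-or-partial £5,000 increments; reduction = 4 × £65 = £260, leaving £585.
Total: £6,100 + £0 + £585 = £6,685.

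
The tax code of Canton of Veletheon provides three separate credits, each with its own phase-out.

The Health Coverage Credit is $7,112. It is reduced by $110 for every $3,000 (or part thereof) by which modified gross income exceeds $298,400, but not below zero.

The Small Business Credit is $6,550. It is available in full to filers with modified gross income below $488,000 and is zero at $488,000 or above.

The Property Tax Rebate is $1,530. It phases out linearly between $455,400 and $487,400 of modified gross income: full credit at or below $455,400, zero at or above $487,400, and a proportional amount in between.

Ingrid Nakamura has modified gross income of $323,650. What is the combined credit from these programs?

Health Coverage Credit: income exceeds $298,400 by $25,250, which is 9 full-or-partial $3,000 increments; reduction = 9 × $110 = $990, leaving $6,122.
Small Business Credit: $323,650 is below the $488,000 cutoff, so the full $6,550 applies.
Property Tax Rebate: $323,650 is at or below the $455,400 threshold, so the full $1,530 applies.
Total: $6,122 + $6,550 + $1,530 = $14,202.

$14,202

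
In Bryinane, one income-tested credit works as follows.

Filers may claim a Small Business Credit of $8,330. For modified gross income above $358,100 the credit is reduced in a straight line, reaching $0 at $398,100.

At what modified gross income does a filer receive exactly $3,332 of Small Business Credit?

$382,100

$3,332 is 3,332/8,330 of the full $8,330, so 4,998/8,330 of the $40,000 range has been used: income = $358,100 + $40,000 × 4,998/8,330 = $382,100.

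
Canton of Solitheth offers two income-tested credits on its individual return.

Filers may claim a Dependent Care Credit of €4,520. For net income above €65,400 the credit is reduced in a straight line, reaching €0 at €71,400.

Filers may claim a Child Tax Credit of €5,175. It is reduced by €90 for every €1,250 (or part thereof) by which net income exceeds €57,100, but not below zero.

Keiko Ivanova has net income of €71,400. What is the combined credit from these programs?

Dependent Care Credit: €71,400 is at or above €71,400, so the credit is €0.
Child Tax Credit: income exceeds €57,100 by €14,300, which is 12 full-or-partial €1,250 increments; reduction = 12 × €90 = €1,080, leaving €4,095.
Total: €0 + €4,095 = €4,095.

€4,095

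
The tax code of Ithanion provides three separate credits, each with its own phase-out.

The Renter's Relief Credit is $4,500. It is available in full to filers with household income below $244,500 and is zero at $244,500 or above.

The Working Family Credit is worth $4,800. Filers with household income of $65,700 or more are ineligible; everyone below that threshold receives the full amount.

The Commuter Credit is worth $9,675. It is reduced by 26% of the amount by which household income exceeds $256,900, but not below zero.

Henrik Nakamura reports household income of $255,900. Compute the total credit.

Renter's Relief Credit: $255,900 meets or exceeds the $244,500 cutoff, so the credit is $0.
Working Family Credit: $255,900 meets or exceeds the $65,700 cutoff, so the credit is $0.
Commuter Credit: $255,900 is at or below the $256,900 threshold, so the full $9,675 applies.
Total: $0 + $0 + $9,675 = $9,675.

$9,675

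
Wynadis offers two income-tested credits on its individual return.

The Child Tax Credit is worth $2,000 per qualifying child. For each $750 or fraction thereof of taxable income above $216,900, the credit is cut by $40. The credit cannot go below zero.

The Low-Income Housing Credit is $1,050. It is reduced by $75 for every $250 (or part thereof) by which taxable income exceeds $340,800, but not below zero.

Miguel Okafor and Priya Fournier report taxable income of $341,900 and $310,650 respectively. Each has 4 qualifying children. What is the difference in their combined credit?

Miguel ($341,900): Child Tax Credit: base = 4 × $2,000 = $8,000. income exceeds $216,900 by $125,000, which is 167 full-or-partial $750 increments; reduction = 167 × $40 = $6,680, leaving $1,320. Low-Income Housing Credit: income exceeds $340,800 by $1,100, which is 5 full-or-partial $250 increments; reduction = 5 × $75 = $375, leaving $675. total $1,320 + $675 = $1,995
Priya ($310,650): Child Tax Credit: base = 4 × $2,000 = $8,000. income exceeds $216,900 by $93,750, which is 125 full-or-partial $750 increments; reduction = 125 × $40 = $5,000, leaving $3,000. Low-Income Housing Credit: $310,650 is at or below the $340,800 threshold, so the full $1,050 applies. total $3,000 + $1,050 = $4,050
Difference: |$1,995 − $4,050| = $2,055.

$2,055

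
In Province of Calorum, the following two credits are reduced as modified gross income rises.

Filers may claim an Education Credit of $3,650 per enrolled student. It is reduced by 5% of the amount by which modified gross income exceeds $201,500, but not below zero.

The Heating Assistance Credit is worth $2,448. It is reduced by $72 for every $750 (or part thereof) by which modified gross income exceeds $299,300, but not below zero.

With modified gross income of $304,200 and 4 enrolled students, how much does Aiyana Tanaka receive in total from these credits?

Education Credit: base = 4 × $3,650 = $14,600. 5% of the $102,700 excess over $201,500 is $5,135; credit = $14,600 − $5,135 = $9,465.
Heating Assistance Credit: income exceeds $299,300 by $4,900, which is 7 full-or-partial $750 increments; reduction = 7 × $72 = $504, leaving $1,944.
Total: $9,465 + $1,944 = $11,409.

$11,409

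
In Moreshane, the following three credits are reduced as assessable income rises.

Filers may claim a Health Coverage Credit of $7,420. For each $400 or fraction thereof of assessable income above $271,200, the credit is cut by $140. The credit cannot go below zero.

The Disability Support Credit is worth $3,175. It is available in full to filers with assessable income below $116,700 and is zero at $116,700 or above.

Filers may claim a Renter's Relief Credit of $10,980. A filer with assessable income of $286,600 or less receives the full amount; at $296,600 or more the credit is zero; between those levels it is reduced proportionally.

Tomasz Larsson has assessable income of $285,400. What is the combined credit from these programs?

$13,360

Health Coverage Credit: income exceeds $271,200 by $14,200, which is 36 full-or-partial $400 increments; reduction = 36 × $140 = $5,040, leaving $2,380.
Disability Support Credit: $285,400 meets or exceeds the $116,700 cutoff, so the credit is $0.
Renter's Relief Credit: $285,400 is at or below the $286,600 threshold, so the full $10,980 applies.
Total: $2,380 + $0 + $10,980 = $13,360.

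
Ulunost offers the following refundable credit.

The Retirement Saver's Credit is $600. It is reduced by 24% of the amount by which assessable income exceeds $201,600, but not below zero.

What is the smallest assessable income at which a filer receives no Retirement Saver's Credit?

The credit falls by 24% of each dollar above $201,600, so it reaches zero when the excess is $600 / 24% = $2,500: income = $201,600 + $2,500 = $204,100.

$204,100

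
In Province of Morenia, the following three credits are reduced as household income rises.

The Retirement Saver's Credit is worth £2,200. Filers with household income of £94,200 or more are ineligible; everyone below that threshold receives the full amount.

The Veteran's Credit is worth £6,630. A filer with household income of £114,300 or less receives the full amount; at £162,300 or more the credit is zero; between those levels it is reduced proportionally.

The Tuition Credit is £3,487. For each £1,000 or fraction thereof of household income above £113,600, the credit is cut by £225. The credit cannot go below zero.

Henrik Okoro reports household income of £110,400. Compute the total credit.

£10,117

Retirement Saver's Credit: £110,400 meets or exceeds the £94,200 cutoff, so the credit is £0.
Veteran's Credit: £110,400 is at or below the £114,300 threshold, so the full £6,630 applies.
Tuition Credit: £110,400 is at or below the £113,600 threshold, so the full £3,487 applies.
Total: £0 + £6,630 + £3,487 = £10,117.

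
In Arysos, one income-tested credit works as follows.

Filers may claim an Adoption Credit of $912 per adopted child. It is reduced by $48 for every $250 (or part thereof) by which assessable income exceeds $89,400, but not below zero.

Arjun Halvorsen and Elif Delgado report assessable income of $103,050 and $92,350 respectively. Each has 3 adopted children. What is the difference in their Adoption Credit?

$2,064

Arjun ($103,050): Adoption Credit: base = 3 × $912 = $2,736. income exceeds $89,400 by $13,650, which is 55 full-or-partial $250 increments; reduction = 55 × $48 = $2,640, leaving $96.
Elif ($92,350): Adoption Credit: base = 3 × $912 = $2,736. income exceeds $89,400 by $2,950, which is 12 full-or-partial $250 increments; reduction = 12 × $48 = $576, leaving $2,160.
Difference: |$96 − $2,160| = $2,064.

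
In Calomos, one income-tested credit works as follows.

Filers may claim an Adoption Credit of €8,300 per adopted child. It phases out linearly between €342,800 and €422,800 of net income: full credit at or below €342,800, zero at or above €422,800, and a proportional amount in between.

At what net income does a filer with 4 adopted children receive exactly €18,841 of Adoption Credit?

€377,400

Full credit = 4 × €8,300 = €33,200.
€18,841 is 18,841/33,200 of the full €33,200, so 14,359/33,200 of the €80,000 range has been used: income = €342,800 + €80,000 × 14,359/33,200 = €377,400.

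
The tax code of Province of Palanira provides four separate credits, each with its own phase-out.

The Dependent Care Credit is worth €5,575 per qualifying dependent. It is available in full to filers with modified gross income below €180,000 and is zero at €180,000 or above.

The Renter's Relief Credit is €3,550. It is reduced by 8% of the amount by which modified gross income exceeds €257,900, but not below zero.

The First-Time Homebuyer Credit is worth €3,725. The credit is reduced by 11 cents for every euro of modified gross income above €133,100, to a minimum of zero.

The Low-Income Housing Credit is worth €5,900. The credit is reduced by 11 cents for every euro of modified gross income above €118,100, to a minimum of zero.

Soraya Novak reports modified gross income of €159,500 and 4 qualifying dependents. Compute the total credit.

€28,017

Dependent Care Credit: base = 4 × €5,575 = €22,300. €159,500 is below the €180,000 cutoff, so the full €22,300 applies.
Renter's Relief Credit: €159,500 is at or below the €257,900 threshold, so the full €3,550 applies.
First-Time Homebuyer Credit: 11% of the €26,400 excess over €133,100 is €2,904; credit = €3,725 − €2,904 = €821.
Low-Income Housing Credit: 11% of the €41,400 excess over €118,100 is €4,554; credit = €5,900 − €4,554 = €1,346.
Total: €22,300 + €3,550 + €821 + €1,346 = €28,017.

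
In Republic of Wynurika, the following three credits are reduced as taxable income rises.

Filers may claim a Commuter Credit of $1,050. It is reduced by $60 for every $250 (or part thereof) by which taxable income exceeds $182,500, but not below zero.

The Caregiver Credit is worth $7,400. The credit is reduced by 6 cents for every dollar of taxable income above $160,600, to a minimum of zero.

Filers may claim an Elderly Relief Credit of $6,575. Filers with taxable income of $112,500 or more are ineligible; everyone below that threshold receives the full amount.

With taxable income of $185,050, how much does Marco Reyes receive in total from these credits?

Commuter Credit: income exceeds $182,500 by $2,550, which is 11 full-or-partial $250 increments; reduction = 11 × $60 = $660, leaving $390.
Caregiver Credit: 6% of the $24,450 excess over $160,600 is $1,467; credit = $7,400 − $1,467 = $5,933.
Elderly Relief Credit: $185,050 meets or exceeds the $112,500 cutoff, so the credit is $0.
Total: $390 + $5,933 + $0 = $6,323.

$6,323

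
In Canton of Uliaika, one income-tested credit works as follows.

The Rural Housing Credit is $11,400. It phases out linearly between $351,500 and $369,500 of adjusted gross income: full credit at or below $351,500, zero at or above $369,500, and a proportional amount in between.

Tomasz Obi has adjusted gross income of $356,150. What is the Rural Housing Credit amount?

$8,455

Rural Housing Credit: $356,150 is $4,650 into a $18,000 phase-out range, leaving 13,350/18,000 of the credit: $11,400 × 13,350/18,000 = $8,455.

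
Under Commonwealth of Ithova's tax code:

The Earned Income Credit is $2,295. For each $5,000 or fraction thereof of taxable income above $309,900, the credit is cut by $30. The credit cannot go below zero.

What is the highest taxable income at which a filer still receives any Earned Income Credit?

$689,900

After 76 increments the reduction is 76 × $30 = $2,280, leaving $15; one more increment wipes it out. Increment 76 ends at excess 76 × $5,000 = $380,000, so the highest qualifying income is $309,900 + $380,000 = $689,900.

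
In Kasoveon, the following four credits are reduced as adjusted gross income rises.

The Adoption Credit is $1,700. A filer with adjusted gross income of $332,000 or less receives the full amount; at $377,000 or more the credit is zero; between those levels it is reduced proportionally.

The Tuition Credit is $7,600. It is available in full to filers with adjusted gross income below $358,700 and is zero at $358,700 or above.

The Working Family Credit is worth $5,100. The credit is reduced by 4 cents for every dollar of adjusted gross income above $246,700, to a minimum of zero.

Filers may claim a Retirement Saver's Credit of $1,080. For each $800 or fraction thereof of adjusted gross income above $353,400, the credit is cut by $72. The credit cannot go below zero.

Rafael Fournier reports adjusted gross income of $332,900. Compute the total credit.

$11,998

Adoption Credit: $332,900 is $900 into a $45,000 phase-out range, leaving 44,100/45,000 of the credit: $1,700 × 44,100/45,000 = $1,666.
Tuition Credit: $332,900 is below the $358,700 cutoff, so the full $7,600 applies.
Working Family Credit: 4% of the $86,200 excess over $246,700 is $3,448; credit = $5,100 − $3,448 = $1,652.
Retirement Saver's Credit: $332,900 is at or below the $353,400 threshold, so the full $1,080 applies.
Total: $1,666 + $7,600 + $1,652 + $1,080 = $11,998.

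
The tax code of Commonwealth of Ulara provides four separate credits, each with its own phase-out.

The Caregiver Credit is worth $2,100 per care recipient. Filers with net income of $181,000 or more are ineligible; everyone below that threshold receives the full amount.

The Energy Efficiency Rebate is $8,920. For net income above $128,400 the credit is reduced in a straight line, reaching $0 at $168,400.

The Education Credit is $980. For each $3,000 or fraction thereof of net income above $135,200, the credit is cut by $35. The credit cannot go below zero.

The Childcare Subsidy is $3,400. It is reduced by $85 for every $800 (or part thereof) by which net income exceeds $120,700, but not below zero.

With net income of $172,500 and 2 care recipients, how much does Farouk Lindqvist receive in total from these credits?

Caregiver Credit: base = 2 × $2,100 = $4,200. $172,500 is below the $181,000 cutoff, so the full $4,200 applies.
Energy Efficiency Rebate: $172,500 is at or above $168,400, so the credit is $0.
Education Credit: income exceeds $135,200 by $37,300, which is 13 full-or-partial $3,000 increments; reduction = 13 × $35 = $455, leaving $525.
Childcare Subsidy: income exceeds $120,700 by $51,800 → 65 increments × $85 = $5,525 ≥ base, so the credit is $0.
Total: $4,200 + $0 + $525 + $0 = $4,725.

$4,725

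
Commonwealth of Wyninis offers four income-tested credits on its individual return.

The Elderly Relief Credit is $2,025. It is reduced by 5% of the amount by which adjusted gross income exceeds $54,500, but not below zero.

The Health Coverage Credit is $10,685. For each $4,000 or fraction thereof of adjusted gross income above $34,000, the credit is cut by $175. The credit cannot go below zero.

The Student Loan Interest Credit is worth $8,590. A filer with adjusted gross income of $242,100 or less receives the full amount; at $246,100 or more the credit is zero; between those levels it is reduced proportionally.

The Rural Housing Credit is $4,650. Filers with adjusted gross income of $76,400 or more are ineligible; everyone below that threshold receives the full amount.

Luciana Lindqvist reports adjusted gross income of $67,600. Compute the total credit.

Elderly Relief Credit: 5% of the $13,100 excess over $54,500 is $655; credit = $2,025 − $655 = $1,370.
Health Coverage Credit: income exceeds $34,000 by $33,600, which is 9 full-or-partial $4,000 increments; reduction = 9 × $175 = $1,575, leaving $9,110.
Student Loan Interest Credit: $67,600 is at or below the $242,100 threshold, so the full $8,590 applies.
Rural Housing Credit: $67,600 is below the $76,400 cutoff, so the full $4,650 applies.
Total: $1,370 + $9,110 + $8,590 + $4,650 = $23,720.

$23,720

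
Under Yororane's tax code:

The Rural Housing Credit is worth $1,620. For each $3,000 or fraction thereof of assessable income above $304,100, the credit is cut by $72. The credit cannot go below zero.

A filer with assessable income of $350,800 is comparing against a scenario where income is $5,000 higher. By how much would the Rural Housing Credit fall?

At $350,800 — income exceeds $304,100 by $46,700, which is 16 full-or-partial $3,000 increments; reduction = 16 × $72 = $1,152, leaving $468.
At $355,800 — income exceeds $304,100 by $51,700, which is 18 full-or-partial $3,000 increments; reduction = 18 × $72 = $1,296, leaving $324.
Lost: $468 − $324 = $144.

$144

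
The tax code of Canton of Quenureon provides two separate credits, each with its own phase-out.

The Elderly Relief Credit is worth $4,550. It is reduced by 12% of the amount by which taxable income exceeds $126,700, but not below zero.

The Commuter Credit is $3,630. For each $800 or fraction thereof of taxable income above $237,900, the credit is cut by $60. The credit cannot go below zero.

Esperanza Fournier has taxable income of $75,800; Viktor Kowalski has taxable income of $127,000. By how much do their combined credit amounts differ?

Esperanza ($75,800): Elderly Relief Credit: $75,800 is at or below the $126,700 threshold, so the full $4,550 applies. Commuter Credit: $75,800 is at or below the $237,900 threshold, so the full $3,630 applies. total $4,550 + $3,630 = $8,180
Viktor ($127,000): Elderly Relief Credit: 12% of the $300 excess over $126,700 is $36; credit = $4,550 − $36 = $4,514. Commuter Credit: $127,000 is at or below the $237,900 threshold, so the full $3,630 applies. total $4,514 + $3,630 = $8,144
Difference: |$8,180 − $8,144| = $36.

$36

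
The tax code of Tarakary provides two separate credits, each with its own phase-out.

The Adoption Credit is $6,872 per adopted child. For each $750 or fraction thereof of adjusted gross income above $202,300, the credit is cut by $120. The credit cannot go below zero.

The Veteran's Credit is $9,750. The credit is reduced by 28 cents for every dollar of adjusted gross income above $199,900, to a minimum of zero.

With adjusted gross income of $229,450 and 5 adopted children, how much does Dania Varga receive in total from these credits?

$31,396

Adoption Credit: base = 5 × $6,872 = $34,360. income exceeds $202,300 by $27,150, which is 37 full-or-partial $750 increments; reduction = 37 × $120 = $4,440, leaving $29,920.
Veteran's Credit: 28% of the $29,550 excess over $199,900 is $8,274; credit = $9,750 − $8,274 = $1,476.
Total: $29,920 + $1,476 = $31,396.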